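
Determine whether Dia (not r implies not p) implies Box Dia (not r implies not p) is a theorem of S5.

Valid

Tableau for the negation not (Dia (not r implies not p) implies Box Dia (not r implies not p)):
1. not (Dia (not r implies not p) implies Box Dia (not r implies not p)), 0
2. Dia (not r implies not p), 0   [neg-implies-rule on 1]
3. not Box Dia (not r implies not p), 0   [neg-implies-rule on 1]
4. not r implies not p, 1   [Dia-rule on 2: fresh world 1, 0R1]
5. not p, 1   [implies-rule on 4 (branches; this branch)]
6. not Dia (not r implies not p), 2   [neg-Box-rule on 3: fresh world 2, 0R2]
7. not (not r implies not p), 0   [neg-Dia-rule on 6 via 2R0]
8. not r, 0   [neg-implies-rule on 7]
9. p, 0   [neg-implies-rule on 7]
10. not (not r implies not p), 1   [neg-Dia-rule on 6 via 2R1]
11. not r, 1   [neg-implies-rule on 10]
12. p, 1   [neg-implies-rule on 10]
Accessibility: 0R0, 0R1, 0R2, 1R0, 1R1, 1R2, 2R0, 2R1, 2R2
Branch closes: p and not p both at 1.
All branches of the negation close; one closing branch shown above.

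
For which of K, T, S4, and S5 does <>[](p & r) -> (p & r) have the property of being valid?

S4-tableau for the negation ~(<>[](p & r) -> (p & r)):
1. ~(<>[](p & r) -> (p & r)), 0
2. <>[](p & r), 0
3. ~(p & r), 0
4. ~r, 0
5. [](p & r), 1
6. p & r, 1
7. p, 1
8. r, 1
Accessibility: 0R0, 0R1, 1R1
Complete open branch: countermodel on an S4-frame, so not valid in S4, nor in K, T (the same frame is also a K-frame and a T-frame).
S5-tableau for the negation ~(<>[](p & r) -> (p & r)):
1. ~(<>[](p & r) -> (p & r)), 0
2. <>[](p & r), 0
3. ~(p & r), 0
4. ~r, 0
5. [](p & r), 1
6. p & r, 0
7. p, 0
8. r, 0
Accessibility: 0R0, 0R1, 1R0, 1R1
Branch closes: r and ~r both at 0.
Every branch closes (one shown): valid in S5.

S5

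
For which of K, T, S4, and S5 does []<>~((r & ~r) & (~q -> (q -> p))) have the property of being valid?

K-tableau for the negation ~[]<>~((r & ~r) & (~q -> (q -> p))):
1. ~[]<>~((r & ~r) & (~q -> (q -> p))), w0
2. ~<>~((r & ~r) & (~q -> (q -> p))), w1
Accessibility: w0Rw1
Complete open branch: countermodel on a K-frame, so not valid in K.
T-tableau for the negation ~[]<>~((r & ~r) & (~q -> (q -> p))):
1. ~[]<>~((r & ~r) & (~q -> (q -> p))), w0
2. ~<>~((r & ~r) & (~q -> (q -> p))), w1
3. (r & ~r) & (~q -> (q -> p)), w1
4. r & ~r, w1
5. ~q -> (q -> p), w1
6. r, w1
7. ~r, w1
Accessibility: w0Rw0, w0Rw1, w1Rw1
Branch closes: r and ~r both at w1.
Every branch closes (one shown): valid in T, hence also in S4, S5 (every theorem of T is a theorem of S4 and S5).

T, S4, S5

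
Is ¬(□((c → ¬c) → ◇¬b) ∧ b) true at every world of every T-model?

Tableau for the negation □((c → ¬c) → ◇¬b) ∧ b:
1. □((c → ¬c) → ◇¬b) ∧ b, w0
2. □((c → ¬c) → ◇¬b), w0
3. b, w0
4. (c → ¬c) → ◇¬b, w0
5. ◇¬b, w0
6. ¬b, w1
7. (c → ¬c) → ◇¬b, w1
8. ◇¬b, w1
9. ¬b, w2
Accessibility: w0Rw0, w0Rw1, w1Rw1, w1Rw2, w2Rw2
The negation has an open branch (countermodel exists).

No, not valid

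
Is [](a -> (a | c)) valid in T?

Tableau for the negation ~[](a -> (a | c)):
1. ~[](a -> (a | c)), 0
2. ~(a -> (a | c)), 1   [~[]-rule on 1: fresh world 1, 0R1]
3. a, 1   [~->-rule on 2]
4. ~(a | c), 1   [~->-rule on 2]
5. ~a, 1   [~|-rule on 4]
6. ~c, 1   [~|-rule on 4]
Accessibility: 0R0, 0R1, 1R1
Branch closes: a and ~a both at 1.
Every branch of the negation's tableau closes; the branch above is one of them.

Valid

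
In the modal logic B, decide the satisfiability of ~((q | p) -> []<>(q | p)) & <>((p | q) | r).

1. ~((q | p) -> []<>(q | p)) & <>((p | q) | r), u
2. ~((q | p) -> []<>(q | p)), u
3. <>((p | q) | r), u
4. q | p, u
5. ~[]<>(q | p), u
6. p, u
7. (p | q) | r, v
8. p | q, v
9. q, v
10. ~<>(q | p), w
11. ~(q | p), u
12. ~q, u
13. ~p, u
Accessibility: uRu, uRv, uRw, vRu, vRv, wRu, wRw
Branch closes: p and ~p both at u.
All branches of the tableau close; one closing branch shown above.

Unsatisfiable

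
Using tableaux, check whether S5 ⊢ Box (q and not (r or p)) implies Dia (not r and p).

No, not valid

Tableau for the negation not (Box (q and not (r or p)) implies Dia (not r and p)):
1. not (Box (q and not (r or p)) implies Dia (not r and p)), u
2. Box (q and not (r or p)), u   [neg-implies-rule on 1]
3. not Dia (not r and p), u   [neg-implies-rule on 1]
4. q and not (r or p), u   [Box-rule on 2 via uRu]
5. q, u   [and-rule on 4]
6. not (r or p), u   [and-rule on 4]
7. not r, u   [neg-or-rule on 6]
8. not p, u   [neg-or-rule on 6]
9. not (not r and p), u   [neg-Dia-rule on 3 via uRu]
Accessibility: uRu
The negation has an open branch (countermodel exists).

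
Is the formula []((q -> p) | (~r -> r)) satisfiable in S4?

Satisfiable (open branch found)

1. []((q -> p) | (~r -> r)), w0
2. (q -> p) | (~r -> r), w0
3. ~r -> r, w0
4. r, w0
Accessibility: w0Rw0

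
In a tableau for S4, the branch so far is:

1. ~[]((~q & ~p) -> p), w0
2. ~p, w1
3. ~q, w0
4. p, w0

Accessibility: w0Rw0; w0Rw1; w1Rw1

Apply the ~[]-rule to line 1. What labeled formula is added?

a fresh world w2 with w0Rw2, and ~((~q & ~p) -> p) at w2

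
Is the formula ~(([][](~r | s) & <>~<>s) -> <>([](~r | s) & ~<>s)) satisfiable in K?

Unsatisfiable

1. ~(([][](~r | s) & <>~<>s) -> <>([](~r | s) & ~<>s)), 0
2. [][](~r | s) & <>~<>s, 0   [~->-rule on 1]
3. ~<>([](~r | s) & ~<>s), 0   [~->-rule on 1]
4. [][](~r | s), 0   [&-rule on 2]
5. <>~<>s, 0   [&-rule on 2]
6. ~<>s, 1   [<>-rule on 5: fresh world 1, 0R1]
7. ~([](~r | s) & ~<>s), 1   [~<>-rule on 3 via 0R1]
8. [](~r | s), 1   [[]-rule on 4 via 0R1]
9. ~[](~r | s), 1   [~&-rule on 7 (branches; this branch)]
10. ~(~r | s), 2   [~[]-rule on 9: fresh world 2, 1R2]
11. r, 2   [~|-rule on 10]
12. ~s, 2   [~|-rule on 10]
13. ~r | s, 2   [[]-rule on 8 via 1R2]
14. s, 2   [|-rule on 13 (branches; this branch)]
Accessibility: 0R1, 1R2
Branch closes: s and ~s both at 2.
Every branch closes; the branch above is one of them.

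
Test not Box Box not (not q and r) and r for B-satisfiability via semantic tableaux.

1. not Box Box not (not q and r) and r, u
2. not Box Box not (not q and r), u
3. r, u
4. not Box not (not q and r), v
5. not q and r, w
6. not q, w
7. r, w
Accessibility: uRu, uRv, vRu, vRv, vRw, wRv, wRw

Satisfiable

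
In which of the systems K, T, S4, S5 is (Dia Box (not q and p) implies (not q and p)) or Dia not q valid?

T-tableau for the negation not ((Dia Box (not q and p) implies (not q and p)) or Dia not q):
1. not ((Dia Box (not q and p) implies (not q and p)) or Dia not q), w0
2. not (Dia Box (not q and p) implies (not q and p)), w0
3. not Dia not q, w0
4. Dia Box (not q and p), w0
5. not (not q and p), w0
6. q, w0
7. not p, w0
8. Box (not q and p), w1
9. q, w1
10. not q and p, w1
11. not q, w1
12. p, w1
Accessibility: w0Rw0, w0Rw1, w1Rw1
Branch closes: q and not q both at w1.
Every branch closes (one shown): valid in T, hence also in S4, S5 (every theorem of T is a theorem of S4 and S5).
K-tableau for the negation not ((Dia Box (not q and p) implies (not q and p)) or Dia not q):
1. not ((Dia Box (not q and p) implies (not q and p)) or Dia not q), w0
2. not (Dia Box (not q and p) implies (not q and p)), w0
3. not Dia not q, w0
4. Dia Box (not q and p), w0
5. not (not q and p), w0
6. not p, w0
7. Box (not q and p), w1
8. q, w1
Accessibility: w0Rw1
Complete open branch: countermodel on a K-frame, so not valid in K.

T, S4, S5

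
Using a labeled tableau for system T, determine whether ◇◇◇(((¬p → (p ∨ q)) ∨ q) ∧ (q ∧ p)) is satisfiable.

1. ◇◇◇(((¬p → (p ∨ q)) ∨ q) ∧ (q ∧ p)), w0
2. ◇◇(((¬p → (p ∨ q)) ∨ q) ∧ (q ∧ p)), w1   [◇-rule on 1: fresh world w1, w0Rw1]
3. ◇(((¬p → (p ∨ q)) ∨ q) ∧ (q ∧ p)), w2   [◇-rule on 2: fresh world w2, w1Rw2]
4. ((¬p → (p ∨ q)) ∨ q) ∧ (q ∧ p), w3   [◇-rule on 3: fresh world w3, w2Rw3]
5. (¬p → (p ∨ q)) ∨ q, w3   [∧-rule on 4]
6. q ∧ p, w3   [∧-rule on 4]
7. q, w3   [∧-rule on 6]
8. p, w3   [∧-rule on 6]
Accessibility: w0Rw0, w0Rw1, w1Rw1, w1Rw2, w2Rw2, w2Rw3, w3Rw3

Satisfiable (open branch found)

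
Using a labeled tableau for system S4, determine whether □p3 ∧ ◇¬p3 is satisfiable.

No, unsatisfiable

1. □p3 ∧ ◇¬p3, u
2. □p3, u
3. ◇¬p3, u
4. p3, u
5. ¬p3, v
6. p3, v
Accessibility: uRu, uRv, vRv
Branch closes: p3 and ¬p3 both at v.
Every branch closes; the branch above is one of them.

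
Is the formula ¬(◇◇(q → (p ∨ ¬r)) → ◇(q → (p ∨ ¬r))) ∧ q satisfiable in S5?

Unsatisfiable (every branch closes)

1. ¬(◇◇(q → (p ∨ ¬r)) → ◇(q → (p ∨ ¬r))) ∧ q, w0
2. ¬(◇◇(q → (p ∨ ¬r)) → ◇(q → (p ∨ ¬r))), w0
3. q, w0
4. ◇◇(q → (p ∨ ¬r)), w0
5. ¬◇(q → (p ∨ ¬r)), w0
6. ¬(q → (p ∨ ¬r)), w0
7. ¬(p ∨ ¬r), w0
8. ¬p, w0
9. r, w0
10. ◇(q → (p ∨ ¬r)), w1
11. ¬(q → (p ∨ ¬r)), w1
12. q, w1
13. ¬(p ∨ ¬r), w1
14. ¬p, w1
15. r, w1
16. q → (p ∨ ¬r), w2
17. ¬(q → (p ∨ ¬r)), w2
18. q, w2
19. ¬(p ∨ ¬r), w2
20. ¬p, w2
21. r, w2
22. p ∨ ¬r, w2
23. ¬r, w2
Accessibility: w0Rw0, w0Rw1, w0Rw2, w1Rw0, w1Rw1, w1Rw2, w2Rw0, w2Rw1, w2Rw2
Branch closes: r and ¬r both at w2.
All branches of the tableau close; one closing branch shown above.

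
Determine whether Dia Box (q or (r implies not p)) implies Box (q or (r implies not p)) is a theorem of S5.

Tableau for the negation not (Dia Box (q or (r implies not p)) implies Box (q or (r implies not p))):
1. not (Dia Box (q or (r implies not p)) implies Box (q or (r implies not p))), u
2. Dia Box (q or (r implies not p)), u   [neg-implies-rule on 1]
3. not Box (q or (r implies not p)), u   [neg-implies-rule on 1]
4. Box (q or (r implies not p)), v   [Dia-rule on 2: fresh world v, uRv]
5. q or (r implies not p), u   [Box-rule on 4 via vRu]
6. q or (r implies not p), v   [Box-rule on 4 via vRv]
7. r implies not p, u   [or-rule on 5 (branches; this branch)]
8. r implies not p, v   [or-rule on 6 (branches; this branch)]
9. not p, u   [implies-rule on 7 (branches; this branch)]
10. not p, v   [implies-rule on 8 (branches; this branch)]
11. not (q or (r implies not p)), w   [neg-Box-rule on 3: fresh world w, uRw]
12. not q, w   [neg-or-rule on 11]
13. not (r implies not p), w   [neg-or-rule on 11]
14. r, w   [neg-implies-rule on 13]
15. p, w   [neg-implies-rule on 13]
16. q or (r implies not p), w   [Box-rule on 4 via vRw]
17. r implies not p, w   [or-rule on 16 (branches; this branch)]
18. not p, w   [implies-rule on 17 (branches; this branch)]
Accessibility: uRu, uRv, uRw, vRu, vRv, vRw, wRu, wRv, wRw
Branch closes: p and not p both at w.
Every branch of the negation's tableau closes; the branch above is one of them.

Valid in S5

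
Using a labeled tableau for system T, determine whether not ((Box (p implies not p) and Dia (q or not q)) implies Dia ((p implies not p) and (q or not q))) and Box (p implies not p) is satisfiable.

1. not ((Box (p implies not p) and Dia (q or not q)) implies Dia ((p implies not p) and (q or not q))) and Box (p implies not p), w0
2. not ((Box (p implies not p) and Dia (q or not q)) implies Dia ((p implies not p) and (q or not q))), w0
3. Box (p implies not p), w0
4. Box (p implies not p) and Dia (q or not q), w0
5. not Dia ((p implies not p) and (q or not q)), w0
6. Dia (q or not q), w0
7. p implies not p, w0
8. not ((p implies not p) and (q or not q)), w0
9. not p, w0
10. not (q or not q), w0
11. not q, w0
12. q, w0
Accessibility: w0Rw0
Branch closes: q and not q both at w0.
(One branch shown.) All branches close.

No, unsatisfiable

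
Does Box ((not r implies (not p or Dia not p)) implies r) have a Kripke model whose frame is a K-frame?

1. Box ((not r implies (not p or Dia not p)) implies r), u

Satisfiable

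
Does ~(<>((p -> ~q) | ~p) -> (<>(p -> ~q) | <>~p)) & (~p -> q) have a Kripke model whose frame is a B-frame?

No, unsatisfiable

1. ~(<>((p -> ~q) | ~p) -> (<>(p -> ~q) | <>~p)) & (~p -> q), 0
2. ~(<>((p -> ~q) | ~p) -> (<>(p -> ~q) | <>~p)), 0
3. ~p -> q, 0
4. <>((p -> ~q) | ~p), 0
5. ~(<>(p -> ~q) | <>~p), 0
6. ~<>(p -> ~q), 0
7. ~<>~p, 0
8. ~(p -> ~q), 0
9. p, 0
10. q, 0
11. (p -> ~q) | ~p, 1
12. ~(p -> ~q), 1
13. p, 1
14. q, 1
15. p -> ~q, 1
16. ~q, 1
Accessibility: 0R0, 0R1, 1R0, 1R1
Branch closes: q and ~q both at 1.
Every branch closes; the branch above is one of them.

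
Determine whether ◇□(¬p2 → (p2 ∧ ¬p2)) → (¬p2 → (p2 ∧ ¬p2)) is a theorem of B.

Tableau for the negation ¬(◇□(¬p2 → (p2 ∧ ¬p2)) → (¬p2 → (p2 ∧ ¬p2))):
1. ¬(◇□(¬p2 → (p2 ∧ ¬p2)) → (¬p2 → (p2 ∧ ¬p2))), w0
2. ◇□(¬p2 → (p2 ∧ ¬p2)), w0
3. ¬(¬p2 → (p2 ∧ ¬p2)), w0
4. ¬p2, w0
5. ¬(p2 ∧ ¬p2), w0
6. □(¬p2 → (p2 ∧ ¬p2)), w1
7. ¬p2 → (p2 ∧ ¬p2), w0
8. ¬p2 → (p2 ∧ ¬p2), w1
9. p2 ∧ ¬p2, w0
10. p2, w0
Accessibility: w0Rw0, w0Rw1, w1Rw0, w1Rw1
Branch closes: p2 and ¬p2 both at w0.
All branches of the negation close; one closing branch shown above.

Valid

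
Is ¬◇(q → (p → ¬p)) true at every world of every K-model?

Tableau for the negation ◇(q → (p → ¬p)):
1. ◇(q → (p → ¬p)), w0
2. q → (p → ¬p), w1
3. p → ¬p, w1
4. ¬p, w1
Accessibility: w0Rw1
The negation has an open branch (countermodel exists).

Not valid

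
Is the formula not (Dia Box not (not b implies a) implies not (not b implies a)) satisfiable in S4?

1. not (Dia Box not (not b implies a) implies not (not b implies a)), 0
2. Dia Box not (not b implies a), 0
3. not b implies a, 0
4. a, 0
5. Box not (not b implies a), 1
6. not (not b implies a), 1
7. not b, 1
8. not a, 1
Accessibility: 0R0, 0R1, 1R1

Satisfiable (open branch found)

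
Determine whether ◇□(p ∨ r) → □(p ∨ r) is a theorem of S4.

Invalid (countermodel exists)

Tableau for the negation ¬(◇□(p ∨ r) → □(p ∨ r)):
1. ¬(◇□(p ∨ r) → □(p ∨ r)), 0
2. ◇□(p ∨ r), 0
3. ¬□(p ∨ r), 0
4. □(p ∨ r), 1
5. p ∨ r, 1
6. r, 1
7. ¬(p ∨ r), 2
8. ¬p, 2
9. ¬r, 2
Accessibility: 0R0, 0R1, 0R2, 1R1, 2R2
The negation has an open branch (countermodel exists).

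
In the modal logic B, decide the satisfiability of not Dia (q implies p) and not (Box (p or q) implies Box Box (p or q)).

Satisfiable

1. not Dia (q implies p) and not (Box (p or q) implies Box Box (p or q)), 0
2. not Dia (q implies p), 0
3. not (Box (p or q) implies Box Box (p or q)), 0
4. Box (p or q), 0
5. not Box Box (p or q), 0
6. not (q implies p), 0
7. q, 0
8. not p, 0
9. p or q, 0
10. not Box (p or q), 1
11. not (q implies p), 1
12. q, 1
13. not p, 1
14. p or q, 1
15. not (p or q), 2
16. not p, 2
17. not q, 2
Accessibility: 0R0, 0R1, 1R0, 1R1, 1R2, 2R1, 2R2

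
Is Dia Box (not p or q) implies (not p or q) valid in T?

Tableau for the negation not (Dia Box (not p or q) implies (not p or q)):
1. not (Dia Box (not p or q) implies (not p or q)), w0
2. Dia Box (not p or q), w0
3. not (not p or q), w0
4. p, w0
5. not q, w0
6. Box (not p or q), w1
7. not p or q, w1
8. q, w1
Accessibility: w0Rw0, w0Rw1, w1Rw1
The negation has an open branch (countermodel exists).

Not valid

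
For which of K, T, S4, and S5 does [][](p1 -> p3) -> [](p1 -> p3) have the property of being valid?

K-tableau for the negation ~([][](p1 -> p3) -> [](p1 -> p3)):
1. ~([][](p1 -> p3) -> [](p1 -> p3)), 0
2. [][](p1 -> p3), 0
3. ~[](p1 -> p3), 0
4. ~(p1 -> p3), 1
5. p1, 1
6. ~p3, 1
7. [](p1 -> p3), 1
Accessibility: 0R1
Complete open branch: countermodel on a K-frame, so not valid in K.
T-tableau for the negation ~([][](p1 -> p3) -> [](p1 -> p3)):
1. ~([][](p1 -> p3) -> [](p1 -> p3)), 0
2. [][](p1 -> p3), 0
3. ~[](p1 -> p3), 0
4. [](p1 -> p3), 0
5. p1 -> p3, 0
6. p3, 0
7. ~(p1 -> p3), 1
8. p1, 1
9. ~p3, 1
10. [](p1 -> p3), 1
11. p1 -> p3, 1
12. p3, 1
Accessibility: 0R0, 0R1, 1R1
Branch closes: p3 and ~p3 both at 1.
Every branch closes (one shown): valid in T, hence also in S4, S5 (every theorem of T is a theorem of S4 and S5).

T, S4, S5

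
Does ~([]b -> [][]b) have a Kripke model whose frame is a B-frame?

Satisfiable

1. ~([]b -> [][]b), 0
2. []b, 0
3. ~[][]b, 0
4. b, 0
5. ~[]b, 1
6. b, 1
7. ~b, 2
Accessibility: 0R0, 0R1, 1R0, 1R1, 1R2, 2R1, 2R2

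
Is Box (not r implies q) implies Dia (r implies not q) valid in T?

Not valid

Tableau for the negation not (Box (not r implies q) implies Dia (r implies not q)):
1. not (Box (not r implies q) implies Dia (r implies not q)), w0
2. Box (not r implies q), w0   [neg-implies-rule on 1]
3. not Dia (r implies not q), w0   [neg-implies-rule on 1]
4. not r implies q, w0   [Box-rule on 2 via w0Rw0]
5. not (r implies not q), w0   [neg-Dia-rule on 3 via w0Rw0]
6. r, w0   [neg-implies-rule on 5]
7. q, w0   [neg-implies-rule on 5]
Accessibility: w0Rw0
The negation has an open branch (countermodel exists).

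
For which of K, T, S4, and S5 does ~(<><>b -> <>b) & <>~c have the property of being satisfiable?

T-tableau for the formula:
1. ~(<><>b -> <>b) & <>~c, w0
2. ~(<><>b -> <>b), w0
3. <>~c, w0
4. <><>b, w0
5. ~<>b, w0
6. ~b, w0
7. ~c, w1
8. ~b, w1
9. <>b, w2
10. ~b, w2
11. b, w3
Accessibility: w0Rw0, w0Rw1, w0Rw2, w1Rw1, w2Rw2, w2Rw3, w3Rw3
Complete open branch: satisfiable in T, hence also in K (this T-model is also a K-model).
S4-tableau for the formula:
1. ~(<><>b -> <>b) & <>~c, w0
2. ~(<><>b -> <>b), w0
3. <>~c, w0
4. <><>b, w0
5. ~<>b, w0
6. ~b, w0
7. ~c, w1
8. ~b, w1
9. <>b, w2
10. ~b, w2
11. b, w3
12. ~b, w3
Accessibility: w0Rw0, w0Rw1, w0Rw2, w0Rw3, w1Rw1, w2Rw2, w2Rw3, w3Rw3
Branch closes: b and ~b both at w3.
Every branch closes (one shown): unsatisfiable in S4, hence also in S5 (every S5-frame is an S4-frame).

K, T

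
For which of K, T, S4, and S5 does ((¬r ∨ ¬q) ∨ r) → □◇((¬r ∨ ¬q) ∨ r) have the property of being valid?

T-tableau for the negation ¬(((¬r ∨ ¬q) ∨ r) → □◇((¬r ∨ ¬q) ∨ r)):
1. ¬(((¬r ∨ ¬q) ∨ r) → □◇((¬r ∨ ¬q) ∨ r)), u
2. (¬r ∨ ¬q) ∨ r, u   [¬→-rule on 1]
3. ¬□◇((¬r ∨ ¬q) ∨ r), u   [¬→-rule on 1]
4. ¬r ∨ ¬q, u   [∨-rule on 2 (branches; this branch)]
5. ¬q, u   [∨-rule on 4 (branches; this branch)]
6. ¬◇((¬r ∨ ¬q) ∨ r), v   [¬□-rule on 3: fresh world v, uRv]
7. ¬((¬r ∨ ¬q) ∨ r), v   [¬◇-rule on 6 via vRv]
8. ¬(¬r ∨ ¬q), v   [¬∨-rule on 7]
9. ¬r, v   [¬∨-rule on 7]
10. r, v   [¬∨-rule on 8]
11. q, v   [¬∨-rule on 8]
Accessibility: uRu, uRv, vRv
Branch closes: r and ¬r both at v.
Every branch closes (one shown): valid in T, hence also in S4, S5 (every theorem of T is a theorem of S4 and S5).
K-tableau for the negation ¬(((¬r ∨ ¬q) ∨ r) → □◇((¬r ∨ ¬q) ∨ r)):
1. ¬(((¬r ∨ ¬q) ∨ r) → □◇((¬r ∨ ¬q) ∨ r)), u
2. (¬r ∨ ¬q) ∨ r, u   [¬→-rule on 1]
3. ¬□◇((¬r ∨ ¬q) ∨ r), u   [¬→-rule on 1]
4. r, u   [∨-rule on 2 (branches; this branch)]
5. ¬◇((¬r ∨ ¬q) ∨ r), v   [¬□-rule on 3: fresh world v, uRv]
Accessibility: uRv
Complete open branch: countermodel on a K-frame, so not valid in K.

T, S4, S5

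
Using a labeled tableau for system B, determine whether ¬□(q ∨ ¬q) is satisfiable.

Unsatisfiable (every branch closes)

1. ¬□(q ∨ ¬q), u
2. ¬(q ∨ ¬q), v
3. ¬q, v
4. q, v
Accessibility: uRu, uRv, vRu, vRv
Branch closes: q and ¬q both at v.
Every branch closes; the branch above is one of them.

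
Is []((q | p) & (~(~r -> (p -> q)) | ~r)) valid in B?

Tableau for the negation ~[]((q | p) & (~(~r -> (p -> q)) | ~r)):
1. ~[]((q | p) & (~(~r -> (p -> q)) | ~r)), w0
2. ~((q | p) & (~(~r -> (p -> q)) | ~r)), w1
3. ~(~(~r -> (p -> q)) | ~r), w1
4. ~r -> (p -> q), w1
5. r, w1
6. p -> q, w1
7. q, w1
Accessibility: w0Rw0, w0Rw1, w1Rw0, w1Rw1
The negation has an open branch (countermodel exists).

No, not valid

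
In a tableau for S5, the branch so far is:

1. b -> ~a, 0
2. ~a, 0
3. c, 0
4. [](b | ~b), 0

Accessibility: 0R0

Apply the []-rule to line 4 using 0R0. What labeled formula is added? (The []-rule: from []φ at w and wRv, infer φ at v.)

b | ~b, 0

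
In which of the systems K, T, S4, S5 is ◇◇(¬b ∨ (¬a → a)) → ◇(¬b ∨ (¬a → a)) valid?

T-tableau for the negation ¬(◇◇(¬b ∨ (¬a → a)) → ◇(¬b ∨ (¬a → a))):
1. ¬(◇◇(¬b ∨ (¬a → a)) → ◇(¬b ∨ (¬a → a))), u
2. ◇◇(¬b ∨ (¬a → a)), u
3. ¬◇(¬b ∨ (¬a → a)), u
4. ¬(¬b ∨ (¬a → a)), u
5. b, u
6. ¬(¬a → a), u
7. ¬a, u
8. ◇(¬b ∨ (¬a → a)), v
9. ¬(¬b ∨ (¬a → a)), v
10. b, v
11. ¬(¬a → a), v
12. ¬a, v
13. ¬b ∨ (¬a → a), w
14. ¬a → a, w
15. a, w
Accessibility: uRu, uRv, vRv, vRw, wRw
Complete open branch: countermodel on a T-frame, so not valid in T, nor in K (the same frame is also a K-frame).
S4-tableau for the negation ¬(◇◇(¬b ∨ (¬a → a)) → ◇(¬b ∨ (¬a → a))):
1. ¬(◇◇(¬b ∨ (¬a → a)) → ◇(¬b ∨ (¬a → a))), u
2. ◇◇(¬b ∨ (¬a → a)), u
3. ¬◇(¬b ∨ (¬a → a)), u
4. ¬(¬b ∨ (¬a → a)), u
5. b, u
6. ¬(¬a → a), u
7. ¬a, u
8. ◇(¬b ∨ (¬a → a)), v
9. ¬(¬b ∨ (¬a → a)), v
10. b, v
11. ¬(¬a → a), v
12. ¬a, v
13. ¬b ∨ (¬a → a), w
14. ¬(¬b ∨ (¬a → a)), w
15. b, w
16. ¬(¬a → a), w
17. ¬a, w
18. ¬a → a, w
19. a, w
Accessibility: uRu, uRv, uRw, vRv, vRw, wRw
Branch closes: a and ¬a both at w.
Every branch closes (one shown): valid in S4, hence also in S5 (every theorem of S4 is a theorem of S5).

S4, S5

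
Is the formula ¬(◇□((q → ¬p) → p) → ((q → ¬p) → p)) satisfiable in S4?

1. ¬(◇□((q → ¬p) → p) → ((q → ¬p) → p)), u
2. ◇□((q → ¬p) → p), u   [¬→-rule on 1]
3. ¬((q → ¬p) → p), u   [¬→-rule on 1]
4. q → ¬p, u   [¬→-rule on 3]
5. ¬p, u   [¬→-rule on 3]
6. □((q → ¬p) → p), v   [◇-rule on 2: fresh world v, uRv]
7. (q → ¬p) → p, v   [□-rule on 6 via vRv]
8. p, v   [→-rule on 7 (branches; this branch)]
Accessibility: uRu, uRv, vRv

Yes, satisfiable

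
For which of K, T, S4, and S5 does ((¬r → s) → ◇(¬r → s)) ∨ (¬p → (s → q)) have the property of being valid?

K-tableau for the negation ¬(((¬r → s) → ◇(¬r → s)) ∨ (¬p → (s → q))):
1. ¬(((¬r → s) → ◇(¬r → s)) ∨ (¬p → (s → q))), u
2. ¬((¬r → s) → ◇(¬r → s)), u
3. ¬(¬p → (s → q)), u
4. ¬r → s, u
5. ¬◇(¬r → s), u
6. ¬p, u
7. ¬(s → q), u
8. s, u
9. ¬q, u
Complete open branch: countermodel on a K-frame, so not valid in K.
T-tableau for the negation ¬(((¬r → s) → ◇(¬r → s)) ∨ (¬p → (s → q))):
1. ¬(((¬r → s) → ◇(¬r → s)) ∨ (¬p → (s → q))), u
2. ¬((¬r → s) → ◇(¬r → s)), u
3. ¬(¬p → (s → q)), u
4. ¬r → s, u
5. ¬◇(¬r → s), u
6. ¬p, u
7. ¬(s → q), u
8. s, u
9. ¬q, u
10. ¬(¬r → s), u
11. ¬r, u
12. ¬s, u
Accessibility: uRu
Branch closes: s and ¬s both at u.
Every branch closes (one shown): valid in T, hence also in S4, S5 (every theorem of T is a theorem of S4 and S5).

T, S4, S5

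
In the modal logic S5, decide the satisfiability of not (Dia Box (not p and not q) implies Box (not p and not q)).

Unsatisfiable (every branch closes)

1. not (Dia Box (not p and not q) implies Box (not p and not q)), u
2. Dia Box (not p and not q), u   [neg-implies-rule on 1]
3. not Box (not p and not q), u   [neg-implies-rule on 1]
4. Box (not p and not q), v   [Dia-rule on 2: fresh world v, uRv]
5. not p and not q, u   [Box-rule on 4 via vRu]
6. not p, u   [and-rule on 5]
7. not q, u   [and-rule on 5]
8. not p and not q, v   [Box-rule on 4 via vRv]
9. not p, v   [and-rule on 8]
10. not q, v   [and-rule on 8]
11. not (not p and not q), w   [neg-Box-rule on 3: fresh world w, uRw]
12. not p and not q, w   [Box-rule on 4 via vRw]
13. not p, w   [and-rule on 12]
14. not q, w   [and-rule on 12]
15. q, w   [neg-and-rule on 11 (branches; this branch)]
Accessibility: uRu, uRv, uRw, vRu, vRv, vRw, wRu, wRv, wRw
Branch closes: q and not q both at w.
(One branch shown.) All branches close.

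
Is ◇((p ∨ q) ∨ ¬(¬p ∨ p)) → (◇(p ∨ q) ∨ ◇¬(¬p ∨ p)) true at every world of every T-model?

Valid

Tableau for the negation ¬(◇((p ∨ q) ∨ ¬(¬p ∨ p)) → (◇(p ∨ q) ∨ ◇¬(¬p ∨ p))):
1. ¬(◇((p ∨ q) ∨ ¬(¬p ∨ p)) → (◇(p ∨ q) ∨ ◇¬(¬p ∨ p))), u
2. ◇((p ∨ q) ∨ ¬(¬p ∨ p)), u   [¬→-rule on 1]
3. ¬(◇(p ∨ q) ∨ ◇¬(¬p ∨ p)), u   [¬→-rule on 1]
4. ¬◇(p ∨ q), u   [¬∨-rule on 3]
5. ¬◇¬(¬p ∨ p), u   [¬∨-rule on 3]
6. ¬(p ∨ q), u   [¬◇-rule on 4 via uRu]
7. ¬p, u   [¬∨-rule on 6]
8. ¬q, u   [¬∨-rule on 6]
9. ¬p ∨ p, u   [¬◇-rule on 5 via uRu]
10. (p ∨ q) ∨ ¬(¬p ∨ p), v   [◇-rule on 2: fresh world v, uRv]
11. ¬(p ∨ q), v   [¬◇-rule on 4 via uRv]
12. ¬p, v   [¬∨-rule on 11]
13. ¬q, v   [¬∨-rule on 11]
14. ¬p ∨ p, v   [¬◇-rule on 5 via uRv]
15. p ∨ q, v   [∨-rule on 10 (branches; this branch)]
16. q, v   [∨-rule on 15 (branches; this branch)]
Accessibility: uRu, uRv, vRv
Branch closes: q and ¬q both at v.
All branches of the negation close; one closing branch shown above.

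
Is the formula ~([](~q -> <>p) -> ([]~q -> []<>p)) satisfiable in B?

1. ~([](~q -> <>p) -> ([]~q -> []<>p)), w0
2. [](~q -> <>p), w0
3. ~([]~q -> []<>p), w0
4. []~q, w0
5. ~[]<>p, w0
6. ~q -> <>p, w0
7. ~q, w0
8. <>p, w0
9. ~<>p, w1
10. ~q -> <>p, w1
11. ~q, w1
12. ~p, w0
13. ~p, w1
14. <>p, w1
15. p, w2
16. ~q -> <>p, w2
17. ~q, w2
18. <>p, w2
19. p, w3
20. ~p, w3
Accessibility: w0Rw0, w0Rw1, w0Rw2, w1Rw0, w1Rw1, w1Rw3, w2Rw0, w2Rw2, w3Rw1, w3Rw3
Branch closes: p and ~p both at w3.
All branches of the tableau close; one closing branch shown above.

Unsatisfiable (every branch closes)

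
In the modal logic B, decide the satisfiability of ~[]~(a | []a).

1. ~[]~(a | []a), w0
2. a | []a, w1
3. []a, w1
4. a, w0
5. a, w1
Accessibility: w0Rw0, w0Rw1, w1Rw0, w1Rw1

Satisfiable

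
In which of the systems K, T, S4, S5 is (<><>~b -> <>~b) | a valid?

S4, S5

S4-tableau for the negation ~((<><>~b -> <>~b) | a):
1. ~((<><>~b -> <>~b) | a), u
2. ~(<><>~b -> <>~b), u   [~|-rule on 1]
3. ~a, u   [~|-rule on 1]
4. <><>~b, u   [~->-rule on 2]
5. ~<>~b, u   [~->-rule on 2]
6. b, u   [~<>-rule on 5 via uRu]
7. <>~b, v   [<>-rule on 4: fresh world v, uRv]
8. b, v   [~<>-rule on 5 via uRv]
9. ~b, w   [<>-rule on 7: fresh world w, vRw]
10. b, w   [~<>-rule on 5 via uRw]
Accessibility: uRu, uRv, uRw, vRv, vRw, wRw
Branch closes: b and ~b both at w.
Every branch closes (one shown): valid in S4, hence also in S5 (every theorem of S4 is a theorem of S5).
T-tableau for the negation ~((<><>~b -> <>~b) | a):
1. ~((<><>~b -> <>~b) | a), u
2. ~(<><>~b -> <>~b), u   [~|-rule on 1]
3. ~a, u   [~|-rule on 1]
4. <><>~b, u   [~->-rule on 2]
5. ~<>~b, u   [~->-rule on 2]
6. b, u   [~<>-rule on 5 via uRu]
7. <>~b, v   [<>-rule on 4: fresh world v, uRv]
8. b, v   [~<>-rule on 5 via uRv]
9. ~b, w   [<>-rule on 7: fresh world w, vRw]
Accessibility: uRu, uRv, vRv, vRw, wRw
Complete open branch: countermodel on a T-frame, so not valid in T, nor in K (the same frame is also a K-frame).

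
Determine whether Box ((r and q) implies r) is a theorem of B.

Valid in B

Tableau for the negation not Box ((r and q) implies r):
1. not Box ((r and q) implies r), w0
2. not ((r and q) implies r), w1   [neg-Box-rule on 1: fresh world w1, w0Rw1]
3. r and q, w1   [neg-implies-rule on 2]
4. not r, w1   [neg-implies-rule on 2]
5. r, w1   [and-rule on 3]
6. q, w1   [and-rule on 3]
Accessibility: w0Rw0, w0Rw1, w1Rw0, w1Rw1
Branch closes: r and not r both at w1.
All branches of the negation close; one closing branch shown above.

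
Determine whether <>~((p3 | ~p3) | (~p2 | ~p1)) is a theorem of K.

Tableau for the negation ~<>~((p3 | ~p3) | (~p2 | ~p1)):
1. ~<>~((p3 | ~p3) | (~p2 | ~p1)), u
The negation has an open branch (countermodel exists).

No, not valid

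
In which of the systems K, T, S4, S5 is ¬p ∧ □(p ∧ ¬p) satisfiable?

K-tableau for the formula:
1. ¬p ∧ □(p ∧ ¬p), u
2. ¬p, u
3. □(p ∧ ¬p), u
Complete open branch: satisfiable in K.
T-tableau for the formula:
1. ¬p ∧ □(p ∧ ¬p), u
2. ¬p, u
3. □(p ∧ ¬p), u
4. p ∧ ¬p, u
5. p, u
Accessibility: uRu
Branch closes: p and ¬p both at u.
Every branch closes (one shown): unsatisfiable in T, hence also in S4, S5 (every S4/S5-frame is a T-frame).

K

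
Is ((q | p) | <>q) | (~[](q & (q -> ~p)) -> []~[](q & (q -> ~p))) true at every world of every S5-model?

Valid in S5

Tableau for the negation ~(((q | p) | <>q) | (~[](q & (q -> ~p)) -> []~[](q & (q -> ~p)))):
1. ~(((q | p) | <>q) | (~[](q & (q -> ~p)) -> []~[](q & (q -> ~p)))), u
2. ~((q | p) | <>q), u   [~|-rule on 1]
3. ~(~[](q & (q -> ~p)) -> []~[](q & (q -> ~p))), u   [~|-rule on 1]
4. ~(q | p), u   [~|-rule on 2]
5. ~<>q, u   [~|-rule on 2]
6. ~[](q & (q -> ~p)), u   [~->-rule on 3]
7. ~[]~[](q & (q -> ~p)), u   [~->-rule on 3]
8. ~q, u   [~|-rule on 4]
9. ~p, u   [~|-rule on 4]
10. ~(q & (q -> ~p)), v   [~[]-rule on 6: fresh world v, uRv]
11. ~q, v   [~<>-rule on 5 via uRv]
12. [](q & (q -> ~p)), w   [~[]-rule on 7: fresh world w, uRw]
13. ~q, w   [~<>-rule on 5 via uRw]
14. q & (q -> ~p), u   [[]-rule on 12 via wRu]
15. q, u   [&-rule on 14]
16. q -> ~p, u   [&-rule on 14]
Accessibility: uRu, uRv, uRw, vRu, vRv, vRw, wRu, wRv, wRw
Branch closes: q and ~q both at u.
All branches of the negation close; one closing branch shown above.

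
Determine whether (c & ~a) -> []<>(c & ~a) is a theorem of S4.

Tableau for the negation ~((c & ~a) -> []<>(c & ~a)):
1. ~((c & ~a) -> []<>(c & ~a)), 0
2. c & ~a, 0
3. ~[]<>(c & ~a), 0
4. c, 0
5. ~a, 0
6. ~<>(c & ~a), 1
7. ~(c & ~a), 1
8. a, 1
Accessibility: 0R0, 0R1, 1R1
The negation has an open branch (countermodel exists).

No, not valid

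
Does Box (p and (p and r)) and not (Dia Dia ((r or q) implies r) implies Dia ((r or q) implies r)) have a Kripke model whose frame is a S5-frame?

1. Box (p and (p and r)) and not (Dia Dia ((r or q) implies r) implies Dia ((r or q) implies r)), u
2. Box (p and (p and r)), u
3. not (Dia Dia ((r or q) implies r) implies Dia ((r or q) implies r)), u
4. Dia Dia ((r or q) implies r), u
5. not Dia ((r or q) implies r), u
6. p and (p and r), u
7. p, u
8. p and r, u
9. r, u
10. not ((r or q) implies r), u
11. r or q, u
12. not r, u
Accessibility: uRu
Branch closes: r and not r both at u.
Every branch closes; the branch above is one of them.

Unsatisfiable (every branch closes)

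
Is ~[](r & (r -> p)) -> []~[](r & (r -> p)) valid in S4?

Invalid (countermodel exists)

Tableau for the negation ~(~[](r & (r -> p)) -> []~[](r & (r -> p))):
1. ~(~[](r & (r -> p)) -> []~[](r & (r -> p))), 0
2. ~[](r & (r -> p)), 0
3. ~[]~[](r & (r -> p)), 0
4. ~(r & (r -> p)), 1
5. ~(r -> p), 1
6. r, 1
7. ~p, 1
8. [](r & (r -> p)), 2
9. r & (r -> p), 2
10. r, 2
11. r -> p, 2
12. p, 2
Accessibility: 0R0, 0R1, 0R2, 1R1, 2R2
The negation has an open branch (countermodel exists).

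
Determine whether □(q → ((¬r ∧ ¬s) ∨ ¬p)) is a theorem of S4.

Invalid (countermodel exists)

Tableau for the negation ¬□(q → ((¬r ∧ ¬s) ∨ ¬p)):
1. ¬□(q → ((¬r ∧ ¬s) ∨ ¬p)), w0
2. ¬(q → ((¬r ∧ ¬s) ∨ ¬p)), w1
3. q, w1
4. ¬((¬r ∧ ¬s) ∨ ¬p), w1
5. ¬(¬r ∧ ¬s), w1
6. p, w1
7. s, w1
Accessibility: w0Rw0, w0Rw1, w1Rw1
The negation has an open branch (countermodel exists).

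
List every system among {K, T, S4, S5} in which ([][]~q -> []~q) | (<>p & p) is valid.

K-tableau for the negation ~(([][]~q -> []~q) | (<>p & p)):
1. ~(([][]~q -> []~q) | (<>p & p)), u
2. ~([][]~q -> []~q), u
3. ~(<>p & p), u
4. [][]~q, u
5. ~[]~q, u
6. ~p, u
7. q, v
8. []~q, v
Accessibility: uRv
Complete open branch: countermodel on a K-frame, so not valid in K.
T-tableau for the negation ~(([][]~q -> []~q) | (<>p & p)):
1. ~(([][]~q -> []~q) | (<>p & p)), u
2. ~([][]~q -> []~q), u
3. ~(<>p & p), u
4. [][]~q, u
5. ~[]~q, u
6. []~q, u
7. ~q, u
8. ~<>p, u
9. ~p, u
10. q, v
11. []~q, v
12. ~q, v
Accessibility: uRu, uRv, vRv
Branch closes: q and ~q both at v.
Every branch closes (one shown): valid in T, hence also in S4, S5 (every theorem of T is a theorem of S4 and S5).

T, S4, S5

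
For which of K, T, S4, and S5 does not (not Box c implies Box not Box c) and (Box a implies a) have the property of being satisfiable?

K, T, S4

S4-tableau for the formula:
1. not (not Box c implies Box not Box c) and (Box a implies a), w0
2. not (not Box c implies Box not Box c), w0
3. Box a implies a, w0
4. not Box c, w0
5. not Box not Box c, w0
6. a, w0
7. not c, w1
8. Box c, w2
9. c, w2
Accessibility: w0Rw0, w0Rw1, w0Rw2, w1Rw1, w2Rw2
Complete open branch: satisfiable in S4, hence also in K, T (this S4-model is also a K-model and a T-model).
S5-tableau for the formula:
1. not (not Box c implies Box not Box c) and (Box a implies a), w0
2. not (not Box c implies Box not Box c), w0
3. Box a implies a, w0
4. not Box c, w0
5. not Box not Box c, w0
6. a, w0
7. not c, w1
8. Box c, w2
9. c, w0
10. c, w1
Accessibility: w0Rw0, w0Rw1, w0Rw2, w1Rw0, w1Rw1, w1Rw2, w2Rw0, w2Rw1, w2Rw2
Branch closes: c and not c both at w1.
Every branch closes (one shown): unsatisfiable in S5.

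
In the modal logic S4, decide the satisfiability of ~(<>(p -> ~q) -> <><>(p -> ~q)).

1. ~(<>(p -> ~q) -> <><>(p -> ~q)), u
2. <>(p -> ~q), u
3. ~<><>(p -> ~q), u
4. ~<>(p -> ~q), u
5. ~(p -> ~q), u
6. p, u
7. q, u
8. p -> ~q, v
9. ~<>(p -> ~q), v
10. ~(p -> ~q), v
11. p, v
12. q, v
13. ~q, v
Accessibility: uRu, uRv, vRv
Branch closes: q and ~q both at v.
(One branch shown.) All branches close.

No, unsatisfiable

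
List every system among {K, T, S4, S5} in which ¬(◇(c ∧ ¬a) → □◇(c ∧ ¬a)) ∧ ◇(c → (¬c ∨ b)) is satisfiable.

S5-tableau for the formula:
1. ¬(◇(c ∧ ¬a) → □◇(c ∧ ¬a)) ∧ ◇(c → (¬c ∨ b)), u
2. ¬(◇(c ∧ ¬a) → □◇(c ∧ ¬a)), u
3. ◇(c → (¬c ∨ b)), u
4. ◇(c ∧ ¬a), u
5. ¬□◇(c ∧ ¬a), u
6. c → (¬c ∨ b), v
7. ¬c ∨ b, v
8. b, v
9. c ∧ ¬a, w
10. c, w
11. ¬a, w
12. ¬◇(c ∧ ¬a), x
13. ¬(c ∧ ¬a), u
14. ¬(c ∧ ¬a), v
15. ¬(c ∧ ¬a), w
16. ¬(c ∧ ¬a), x
17. a, u
18. a, v
19. a, w
Accessibility: uRu, uRv, uRw, uRx, vRu, vRv, vRw, vRx, wRu, wRv, wRw, wRx, xRu, xRv, xRw, xRx
Branch closes: a and ¬a both at w.
Every branch closes (one shown): unsatisfiable in S5.
S4-tableau for the formula:
1. ¬(◇(c ∧ ¬a) → □◇(c ∧ ¬a)) ∧ ◇(c → (¬c ∨ b)), u
2. ¬(◇(c ∧ ¬a) → □◇(c ∧ ¬a)), u
3. ◇(c → (¬c ∨ b)), u
4. ◇(c ∧ ¬a), u
5. ¬□◇(c ∧ ¬a), u
6. c → (¬c ∨ b), v
7. ¬c ∨ b, v
8. b, v
9. c ∧ ¬a, w
10. c, w
11. ¬a, w
12. ¬◇(c ∧ ¬a), x
13. ¬(c ∧ ¬a), x
14. a, x
Accessibility: uRu, uRv, uRw, uRx, vRv, wRw, xRx
Complete open branch: satisfiable in S4, hence also in K, T (this S4-model is also a K-model and a T-model).

K, T, S4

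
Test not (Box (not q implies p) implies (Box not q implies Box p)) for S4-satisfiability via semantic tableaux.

1. not (Box (not q implies p) implies (Box not q implies Box p)), 0
2. Box (not q implies p), 0   [neg-implies-rule on 1]
3. not (Box not q implies Box p), 0   [neg-implies-rule on 1]
4. Box not q, 0   [neg-implies-rule on 3]
5. not Box p, 0   [neg-implies-rule on 3]
6. not q implies p, 0   [Box-rule on 2 via 0R0]
7. not q, 0   [Box-rule on 4 via 0R0]
8. p, 0   [implies-rule on 6 (branches; this branch)]
9. not p, 1   [neg-Box-rule on 5: fresh world 1, 0R1]
10. not q implies p, 1   [Box-rule on 2 via 0R1]
11. not q, 1   [Box-rule on 4 via 0R1]
12. p, 1   [implies-rule on 10 (branches; this branch)]
Accessibility: 0R0, 0R1, 1R1
Branch closes: p and not p both at 1.
Every branch closes; the branch above is one of them.

No, unsatisfiable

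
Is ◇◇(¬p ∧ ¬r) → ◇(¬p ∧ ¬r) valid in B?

Tableau for the negation ¬(◇◇(¬p ∧ ¬r) → ◇(¬p ∧ ¬r)):
1. ¬(◇◇(¬p ∧ ¬r) → ◇(¬p ∧ ¬r)), 0
2. ◇◇(¬p ∧ ¬r), 0
3. ¬◇(¬p ∧ ¬r), 0
4. ¬(¬p ∧ ¬r), 0
5. r, 0
6. ◇(¬p ∧ ¬r), 1
7. ¬(¬p ∧ ¬r), 1
8. r, 1
9. ¬p ∧ ¬r, 2
10. ¬p, 2
11. ¬r, 2
Accessibility: 0R0, 0R1, 1R0, 1R1, 1R2, 2R1, 2R2
The negation has an open branch (countermodel exists).

Not valid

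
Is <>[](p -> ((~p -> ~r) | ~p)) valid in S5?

Tableau for the negation ~<>[](p -> ((~p -> ~r) | ~p)):
1. ~<>[](p -> ((~p -> ~r) | ~p)), 0
2. ~[](p -> ((~p -> ~r) | ~p)), 0
3. ~(p -> ((~p -> ~r) | ~p)), 1
4. p, 1
5. ~((~p -> ~r) | ~p), 1
6. ~(~p -> ~r), 1
7. ~p, 1
8. r, 1
Accessibility: 0R0, 0R1, 1R0, 1R1
Branch closes: p and ~p both at 1.
All branches of the negation close; one closing branch shown above.

Valid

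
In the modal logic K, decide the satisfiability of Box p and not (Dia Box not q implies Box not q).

1. Box p and not (Dia Box not q implies Box not q), u
2. Box p, u
3. not (Dia Box not q implies Box not q), u
4. Dia Box not q, u
5. not Box not q, u
6. Box not q, v
7. p, v
8. q, w
9. p, w
Accessibility: uRv, uRw

Satisfiable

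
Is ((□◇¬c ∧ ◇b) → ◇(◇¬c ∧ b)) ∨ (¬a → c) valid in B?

Yes, valid

Tableau for the negation ¬(((□◇¬c ∧ ◇b) → ◇(◇¬c ∧ b)) ∨ (¬a → c)):
1. ¬(((□◇¬c ∧ ◇b) → ◇(◇¬c ∧ b)) ∨ (¬a → c)), u
2. ¬((□◇¬c ∧ ◇b) → ◇(◇¬c ∧ b)), u
3. ¬(¬a → c), u
4. □◇¬c ∧ ◇b, u
5. ¬◇(◇¬c ∧ b), u
6. ¬a, u
7. ¬c, u
8. □◇¬c, u
9. ◇b, u
10. ¬(◇¬c ∧ b), u
11. ◇¬c, u
12. ¬b, u
13. b, v
14. ¬(◇¬c ∧ b), v
15. ◇¬c, v
16. ¬◇¬c, v
17. c, u
Accessibility: uRu, uRv, vRu, vRv
Branch closes: c and ¬c both at u.
All branches of the negation close; one closing branch shown above.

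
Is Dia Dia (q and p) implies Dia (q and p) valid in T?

Tableau for the negation not (Dia Dia (q and p) implies Dia (q and p)):
1. not (Dia Dia (q and p) implies Dia (q and p)), 0
2. Dia Dia (q and p), 0
3. not Dia (q and p), 0
4. not (q and p), 0
5. not p, 0
6. Dia (q and p), 1
7. not (q and p), 1
8. not p, 1
9. q and p, 2
10. q, 2
11. p, 2
Accessibility: 0R0, 0R1, 1R1, 1R2, 2R2
The negation has an open branch (countermodel exists).

No, not valid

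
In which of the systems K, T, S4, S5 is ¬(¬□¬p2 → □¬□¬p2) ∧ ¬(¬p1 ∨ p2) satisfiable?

K, T, S4

S4-tableau for the formula:
1. ¬(¬□¬p2 → □¬□¬p2) ∧ ¬(¬p1 ∨ p2), w0
2. ¬(¬□¬p2 → □¬□¬p2), w0
3. ¬(¬p1 ∨ p2), w0
4. ¬□¬p2, w0
5. ¬□¬□¬p2, w0
6. p1, w0
7. ¬p2, w0
8. p2, w1
9. □¬p2, w2
10. ¬p2, w2
Accessibility: w0Rw0, w0Rw1, w0Rw2, w1Rw1, w2Rw2
Complete open branch: satisfiable in S4, hence also in K, T (this S4-model is also a K-model and a T-model).
S5-tableau for the formula:
1. ¬(¬□¬p2 → □¬□¬p2) ∧ ¬(¬p1 ∨ p2), w0
2. ¬(¬□¬p2 → □¬□¬p2), w0
3. ¬(¬p1 ∨ p2), w0
4. ¬□¬p2, w0
5. ¬□¬□¬p2, w0
6. p1, w0
7. ¬p2, w0
8. p2, w1
9. □¬p2, w2
10. ¬p2, w1
Accessibility: w0Rw0, w0Rw1, w0Rw2, w1Rw0, w1Rw1, w1Rw2, w2Rw0, w2Rw1, w2Rw2
Branch closes: p2 and ¬p2 both at w1.
Every branch closes (one shown): unsatisfiable in S5.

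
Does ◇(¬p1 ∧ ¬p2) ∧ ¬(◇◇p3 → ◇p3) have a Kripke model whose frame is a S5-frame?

No, unsatisfiable

1. ◇(¬p1 ∧ ¬p2) ∧ ¬(◇◇p3 → ◇p3), u
2. ◇(¬p1 ∧ ¬p2), u
3. ¬(◇◇p3 → ◇p3), u
4. ◇◇p3, u
5. ¬◇p3, u
6. ¬p3, u
7. ¬p1 ∧ ¬p2, v
8. ¬p1, v
9. ¬p2, v
10. ¬p3, v
11. ◇p3, w
12. ¬p3, w
13. p3, x
14. ¬p3, x
Accessibility: uRu, uRv, uRw, uRx, vRu, vRv, vRw, vRx, wRu, wRv, wRw, wRx, xRu, xRv, xRw, xRx
Branch closes: p3 and ¬p3 both at x.
All branches of the tableau close; one closing branch shown above.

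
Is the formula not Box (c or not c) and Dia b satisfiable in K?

1. not Box (c or not c) and Dia b, w0
2. not Box (c or not c), w0   [and-rule on 1]
3. Dia b, w0   [and-rule on 1]
4. not (c or not c), w1   [neg-Box-rule on 2: fresh world w1, w0Rw1]
5. not c, w1   [neg-or-rule on 4]
6. c, w1   [neg-or-rule on 4]
Accessibility: w0Rw1
Branch closes: c and not c both at w1.
All branches of the tableau close; one closing branch shown above.

No, unsatisfiable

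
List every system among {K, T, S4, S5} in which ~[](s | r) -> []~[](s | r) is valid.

S4-tableau for the negation ~(~[](s | r) -> []~[](s | r)):
1. ~(~[](s | r) -> []~[](s | r)), w0
2. ~[](s | r), w0   [~->-rule on 1]
3. ~[]~[](s | r), w0   [~->-rule on 1]
4. ~(s | r), w1   [~[]-rule on 2: fresh world w1, w0Rw1]
5. ~s, w1   [~|-rule on 4]
6. ~r, w1   [~|-rule on 4]
7. [](s | r), w2   [~[]-rule on 3: fresh world w2, w0Rw2]
8. s | r, w2   [[]-rule on 7 via w2Rw2]
9. r, w2   [|-rule on 8 (branches; this branch)]
Accessibility: w0Rw0, w0Rw1, w0Rw2, w1Rw1, w2Rw2
Complete open branch: countermodel on an S4-frame, so not valid in S4, nor in K, T (the same frame is also a K-frame and a T-frame).
S5-tableau for the negation ~(~[](s | r) -> []~[](s | r)):
1. ~(~[](s | r) -> []~[](s | r)), w0
2. ~[](s | r), w0   [~->-rule on 1]
3. ~[]~[](s | r), w0   [~->-rule on 1]
4. ~(s | r), w1   [~[]-rule on 2: fresh world w1, w0Rw1]
5. ~s, w1   [~|-rule on 4]
6. ~r, w1   [~|-rule on 4]
7. [](s | r), w2   [~[]-rule on 3: fresh world w2, w0Rw2]
8. s | r, w0   [[]-rule on 7 via w2Rw0]
9. s | r, w1   [[]-rule on 7 via w2Rw1]
10. s | r, w2   [[]-rule on 7 via w2Rw2]
11. r, w0   [|-rule on 8 (branches; this branch)]
12. r, w1   [|-rule on 9 (branches; this branch)]
Accessibility: w0Rw0, w0Rw1, w0Rw2, w1Rw0, w1Rw1, w1Rw2, w2Rw0, w2Rw1, w2Rw2
Branch closes: r and ~r both at w1.
Every branch closes (one shown): valid in S5.

S5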